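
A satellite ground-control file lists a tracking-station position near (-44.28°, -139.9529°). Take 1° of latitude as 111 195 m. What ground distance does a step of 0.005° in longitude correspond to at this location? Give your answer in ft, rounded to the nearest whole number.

1306 ft

One degree of longitude here spans 111195 × cos 44.28° = 111195 × 0.7159 ≈ 79608.6 m; 0.005° of that is 398.043 m.
In feet: 398.043 m ÷ 0.3048 ≈ 1305.9 ft.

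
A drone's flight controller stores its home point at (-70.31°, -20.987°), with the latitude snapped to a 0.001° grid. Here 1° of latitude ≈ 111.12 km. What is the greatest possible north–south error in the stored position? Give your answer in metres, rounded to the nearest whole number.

56 metres

With a 0.001° grid the true value lies within half a step, ±0.001°/2 = ±0.0005°, of the stored one.
North–south distance: 0.0005° × 111120 m/° = 55.56 m.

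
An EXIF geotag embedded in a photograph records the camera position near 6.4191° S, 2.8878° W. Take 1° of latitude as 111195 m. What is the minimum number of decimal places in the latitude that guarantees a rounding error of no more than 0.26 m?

6

One degree of latitude covers 111195 m.
Rounding to N decimal places gives at most 0.5 × 10⁻ᴺ degrees of error, i.e. 0.5 × 10⁻ᴺ × 111195 m.
Setting 55597.5 × 10⁻ᴺ ≤ 0.26 gives 10ᴺ ≥ 2.138e+05, i.e. N ≥ 5.33.
So 6 decimal places suffice (0.0556 m); 5 would allow up to 0.556 m.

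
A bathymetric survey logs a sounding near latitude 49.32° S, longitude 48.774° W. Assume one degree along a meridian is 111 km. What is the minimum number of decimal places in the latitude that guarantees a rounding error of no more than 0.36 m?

One degree of latitude covers 111000 m.
With N decimal places the half-ulp bound is 0.5·10⁻ᴺ°, or 0.5·10⁻ᴺ × 111000 m on the ground.
Setting 55500 × 10⁻ᴺ ≤ 0.36 gives 10ᴺ ≥ 1.542e+05, i.e. N ≥ 5.19.
So 6 decimal places suffice (0.0555 m); 5 would allow up to 0.555 m.

6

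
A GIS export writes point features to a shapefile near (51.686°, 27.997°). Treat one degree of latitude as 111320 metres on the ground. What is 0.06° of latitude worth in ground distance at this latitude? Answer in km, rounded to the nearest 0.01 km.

0.06° × 111320 m/° = 6679.2 m.
That is 6679.2 m = 6.6792 km.

6.68 km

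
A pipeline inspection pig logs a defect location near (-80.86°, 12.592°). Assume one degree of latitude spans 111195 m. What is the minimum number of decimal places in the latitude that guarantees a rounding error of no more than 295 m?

3 decimal places

One degree of latitude covers 111195 m.
Rounding to N decimal places gives at most 0.5 × 10⁻ᴺ degrees of error, i.e. 0.5 × 10⁻ᴺ × 111195 m.
Need 0.5 × 111195 × 10⁻ᴺ ≤ 295 → 10⁻ᴺ ≤ 5.306e-03, so N ≥ 2.28.
N = 2 would give 556 m (too coarse); N = 3 gives 55.6 m ≤ 295 m.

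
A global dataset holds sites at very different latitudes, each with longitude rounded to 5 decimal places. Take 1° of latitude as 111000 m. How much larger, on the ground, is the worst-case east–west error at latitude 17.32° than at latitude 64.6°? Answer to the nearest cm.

Rounding to 5 decimal places leaves the longitude within ±5e-06° of the true value.
Error at 17.32° = 5e-06° × 111000 × cos 17.32° ≈ 0.555 × 0.9547 = 0.52983 m.
Error at 64.6° = 5e-06° × 111000 × cos 64.6° ≈ 0.555 × 0.4289 = 0.23806 m.
Difference: 0.52983 − 0.23806 = 0.29178 m.
That is 0.291776 m = 29.178 cm.

29 cm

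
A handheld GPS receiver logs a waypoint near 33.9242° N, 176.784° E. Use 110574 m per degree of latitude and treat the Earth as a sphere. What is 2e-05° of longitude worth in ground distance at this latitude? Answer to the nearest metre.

At 33.9242° a degree of longitude is 110574 × cos 33.9242° ≈ 91751.7 m, so 2e-05° corresponds to 1.83503 m.

2 metres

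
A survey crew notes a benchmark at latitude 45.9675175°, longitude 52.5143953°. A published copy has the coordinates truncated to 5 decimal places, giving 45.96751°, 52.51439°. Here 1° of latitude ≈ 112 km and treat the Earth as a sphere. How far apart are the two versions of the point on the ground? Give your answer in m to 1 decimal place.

Δlat = 45.9675175 − 45.96751 = +0.0000075°; Δlon = 52.5143953 − 52.51439 = +0.0000053°.
North–south shift: 0.0000075 × 112000 = 0.84 m.
E–W at 45.9675°: 0.0000053° × 112000 × cos 45.9675° = 0.0000053 × 112000 × 0.6951 ≈ 0.412591 m.
Combined displacement = (0.84² + 0.412591²)^½ ≈ 0.935859 m.

0.9 m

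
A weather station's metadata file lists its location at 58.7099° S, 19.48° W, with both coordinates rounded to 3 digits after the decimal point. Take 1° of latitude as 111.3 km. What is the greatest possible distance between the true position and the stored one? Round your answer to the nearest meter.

Rounding to 3 decimal places leaves each coordinate within ±0.0005° of the true value.
North–south component: 0.0005° × 111300 = 55.65 m.
East–west component at 58.7099°: 0.0005° × 111300 × cos 58.7099° ≈ 0.0005 × 57806 ≈ 28.903 m.
Combining orthogonally: (55.65² + 28.903²)^½ ≈ 62.7081 m.

63 meters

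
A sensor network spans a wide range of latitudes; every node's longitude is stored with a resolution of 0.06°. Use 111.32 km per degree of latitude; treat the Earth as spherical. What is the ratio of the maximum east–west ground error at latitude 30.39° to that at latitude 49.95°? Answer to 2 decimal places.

1.34

With a 0.06° grid the true value lies within half a step, ±0.06°/2 = ±0.03°, of the stored one.
Error at 30.39° = 0.03° × 111320 × cos 30.39° ≈ 3339.6 × 0.8626 = 2880.7 m.
Error at 49.95° = 0.03° × 111320 × cos 49.95° ≈ 3339.6 × 0.6435 = 2148.9 m.
The ratio reduces to cos 30.39° / cos 49.95° = 0.8626/0.6435 ≈ 1.3406.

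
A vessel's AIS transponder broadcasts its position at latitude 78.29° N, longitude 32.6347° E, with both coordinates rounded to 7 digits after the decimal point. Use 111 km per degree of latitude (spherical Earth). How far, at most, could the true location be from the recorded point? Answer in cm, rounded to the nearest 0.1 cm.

Rounding to 7 decimal places leaves each coordinate within ±5e-08° of the true value.
N–S: 5e-08° × 111000 m/° = 0.00555 m.
E–W at 78.29°: 5e-08° × 111000 × cos 78.29° = 5e-08 × 111000 × 0.2030 ≈ 0.00112642 m.
The two errors are perpendicular, so the maximum displacement is √(0.00555² + 0.00112642²) ≈ 0.00566315 m.
That is 0.00566315 m = 0.56632 cm.

0.6 cm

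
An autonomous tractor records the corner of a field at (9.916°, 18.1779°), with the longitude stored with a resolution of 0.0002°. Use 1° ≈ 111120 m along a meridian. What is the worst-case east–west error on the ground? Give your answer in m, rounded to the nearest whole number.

With a 0.0002° grid the true value lies within half a step, ±0.0002°/2 = ±0.0001°, of the stored one.
Parallels shrink by cos φ, so at 9.916° a degree of longitude is 111120 × 0.9851 ≈ 109460 m.
Maximum E–W displacement: 0.0001 × 109460 = 10.946 m.

11 m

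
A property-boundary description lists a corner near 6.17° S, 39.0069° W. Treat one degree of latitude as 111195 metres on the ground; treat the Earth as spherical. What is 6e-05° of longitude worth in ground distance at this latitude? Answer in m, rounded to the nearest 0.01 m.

6e-05° of longitude at 6.17° is 6e-05 × 111195 × cos 6.17° ≈ 6e-05 × 110551 = 6.63305 m.

6.63 m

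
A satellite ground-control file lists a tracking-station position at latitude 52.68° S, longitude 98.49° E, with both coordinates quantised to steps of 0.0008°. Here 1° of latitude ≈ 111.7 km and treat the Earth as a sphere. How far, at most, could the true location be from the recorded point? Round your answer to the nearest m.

With a 0.0008° grid the true value lies within half a step, ±0.0008°/2 = ±0.0004°, of the stored one.
N–S: 0.0004° × 111700 m/° = 44.68 m.
Longitude error → 0.0004 × 111700 × cos 52.68° = 0.0004 × 111700 × 0.6063 ≈ 27.088 m.
Worst case both components are at the extreme and orthogonal: √(44.68² + 27.088²) ≈ 52.25 m.

52 m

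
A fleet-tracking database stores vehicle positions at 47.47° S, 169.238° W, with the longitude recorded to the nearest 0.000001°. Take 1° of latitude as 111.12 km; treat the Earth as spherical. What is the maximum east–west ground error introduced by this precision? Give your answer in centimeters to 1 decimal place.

Rounding to 6 decimal places leaves the longitude within ±5e-07° of the true value.
At latitude 47.47° a degree of longitude spans 111120 m × cos 47.47° = 111120 × 0.6760 ≈ 75114.5 m.
Maximum E–W displacement: 5e-07 × 75114.5 = 0.0375572 m.
That is 0.0375572 m = 3.7557 cm.

3.8 centimeters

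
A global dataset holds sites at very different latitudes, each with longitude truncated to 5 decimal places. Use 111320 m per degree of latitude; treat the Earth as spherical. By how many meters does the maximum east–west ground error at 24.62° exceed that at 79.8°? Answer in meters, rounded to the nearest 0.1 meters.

Truncating at 5 decimal places can drop up to a full unit in the last place, so the longitude may be off by as much as 1e-05°.
Error at 24.62° = 1e-05° × 111320 × cos 24.62° ≈ 1.1132 × 0.9091 = 1.012 m.
At 79.8°: 1e-05° × 111320 × cos 79.8° = 1e-05 × 111320 × 0.1771 ≈ 0.19713 m.
So the lower-latitude error exceeds the higher by 1.012 − 0.19713 = 0.81487 m.

0.8 meters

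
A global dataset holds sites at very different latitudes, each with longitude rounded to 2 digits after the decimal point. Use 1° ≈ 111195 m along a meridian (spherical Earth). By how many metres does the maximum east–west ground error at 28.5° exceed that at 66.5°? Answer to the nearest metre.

Rounding to 2 decimal places leaves the longitude within ±0.005° of the true value.
Error at 28.5° = 0.005° × 111195 × cos 28.5° ≈ 555.98 × 0.8788 = 488.6 m.
Error at 66.5° = 0.005° × 111195 × cos 66.5° ≈ 555.98 × 0.3987 = 221.69 m.
Difference: 488.6 − 221.69 = 266.91 m.

267 metres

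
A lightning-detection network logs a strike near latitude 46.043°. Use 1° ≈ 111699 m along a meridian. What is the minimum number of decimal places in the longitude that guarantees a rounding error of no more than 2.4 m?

5

At 46.043° one degree of longitude covers 111699 × cos 46.043° ≈ 111699 × 0.6941 ≈ 77532.3 m.
With N decimal places the half-ulp bound is 0.5·10⁻ᴺ°, or 0.5·10⁻ᴺ × 77532.3 m on the ground.
Need 0.5 × 77532.3 × 10⁻ᴺ ≤ 2.4 → 10⁻ᴺ ≤ 6.191e-05, so N ≥ 4.21.
N = 4 would give 3.88 m (too coarse); N = 5 gives 0.388 m ≤ 2.4 m.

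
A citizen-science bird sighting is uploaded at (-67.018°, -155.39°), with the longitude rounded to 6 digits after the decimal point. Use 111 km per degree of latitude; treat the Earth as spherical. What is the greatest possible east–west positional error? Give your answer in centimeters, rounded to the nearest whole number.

2 centimeters

Rounding to 6 decimal places leaves the longitude within ±5e-07° of the true value.
At latitude 67.018° a degree of longitude spans 111000 m × cos 67.018° = 111000 × 0.3904 ≈ 43339.1 m.
So at most 5e-07° × 43339.1 ≈ 0.0216695 m east–west.
That is 0.0216695 m = 2.167 cm.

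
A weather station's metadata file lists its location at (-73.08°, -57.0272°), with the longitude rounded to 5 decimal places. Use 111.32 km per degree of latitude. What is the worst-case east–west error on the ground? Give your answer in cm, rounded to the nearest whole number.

16 cm

Rounding to 5 decimal places leaves the longitude within ±5e-06° of the true value.
At latitude 73.08° a degree of longitude spans 111320 m × cos 73.08° = 111320 × 0.2910 ≈ 32398.1 m.
East–west error: 5e-06° × 32398.1 m/° ≈ 0.161991 m.
That is 0.161991 m = 16.199 cm.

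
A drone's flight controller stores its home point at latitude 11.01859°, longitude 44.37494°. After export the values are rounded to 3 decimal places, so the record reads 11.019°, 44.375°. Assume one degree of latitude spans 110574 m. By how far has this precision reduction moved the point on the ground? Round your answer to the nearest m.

46 m

Δlat = 11.01859 − 11.019 = -0.00041°; Δlon = 44.37494 − 44.375 = -0.00006°.
North–south shift: -0.00041 × 110574 = -45.3353 m.
E–W at 11.019°: -0.00006° × 110574 × cos 11.019° = -0.00006 × 110574 × 0.9816 ≈ -6.51213 m.
Hypotenuse of the two orthogonal shifts: √(45.3353² + 6.51213²) = 45.8007 m.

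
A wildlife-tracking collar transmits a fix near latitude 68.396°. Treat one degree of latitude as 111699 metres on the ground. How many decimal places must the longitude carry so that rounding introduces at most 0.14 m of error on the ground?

6

At 68.396° one degree of longitude covers 111699 × cos 68.396° ≈ 111699 × 0.3682 ≈ 41126.4 m.
With N decimal places the half-ulp bound is 0.5·10⁻ᴺ°, or 0.5·10⁻ᴺ × 41126.4 m on the ground.
Setting 20563.2 × 10⁻ᴺ ≤ 0.14 gives 10ᴺ ≥ 1.469e+05, i.e. N ≥ 5.17.
At 5 places the error can reach 0.206 m, but 6 places keeps it to 0.0206 m.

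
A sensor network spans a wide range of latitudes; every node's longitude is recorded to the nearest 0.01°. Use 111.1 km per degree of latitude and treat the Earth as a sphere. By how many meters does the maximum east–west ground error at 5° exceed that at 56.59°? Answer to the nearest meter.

Rounding to 2 decimal places leaves the longitude within ±0.005° of the true value.
At 5°: 0.005° × 111100 × cos 5° = 0.005 × 111100 × 0.9962 ≈ 553.39 m.
Error at 56.59° = 0.005° × 111100 × cos 56.59° ≈ 555.5 × 0.5506 = 305.87 m.
So the lower-latitude error exceeds the higher by 553.39 − 305.87 = 247.51 m.

248 meters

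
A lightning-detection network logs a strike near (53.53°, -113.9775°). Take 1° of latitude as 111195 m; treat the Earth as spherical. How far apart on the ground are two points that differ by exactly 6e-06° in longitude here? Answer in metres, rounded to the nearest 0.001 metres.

0.397 metres

6e-06° of longitude at 53.53° is 6e-06 × 111195 × cos 53.53° ≈ 6e-06 × 66094.5 = 0.396567 m.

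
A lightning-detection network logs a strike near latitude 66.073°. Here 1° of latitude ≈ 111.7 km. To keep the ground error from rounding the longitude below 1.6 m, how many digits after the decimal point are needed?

5 decimal places

At 66.073° one degree of longitude covers 111700 × cos 66.073° ≈ 111700 × 0.4056 ≈ 45302.4 m.
N decimal places → at most half a unit in the last place, 0.5 × 10⁻ᴺ° = 45302.4/2 × 10⁻ᴺ m.
Need 0.5 × 45302.4 × 10⁻ᴺ ≤ 1.6 → 10⁻ᴺ ≤ 7.064e-05, so N ≥ 4.15.
So 5 decimal places suffice (0.227 m); 4 would allow up to 2.27 m.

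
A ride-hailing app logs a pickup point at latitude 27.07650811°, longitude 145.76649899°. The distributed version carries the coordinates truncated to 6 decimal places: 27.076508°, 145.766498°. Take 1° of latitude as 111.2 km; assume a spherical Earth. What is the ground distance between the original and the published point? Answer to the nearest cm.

10 cm

The latitude changed by +0.00000011° and the longitude by +0.00000099°.
North–south shift: 0.00000011 × 111200 = 0.012232 m.
E–W at 27.0765°: 0.00000099° × 111200 × cos 27.0765° = 0.00000099 × 111200 × 0.8904 ≈ 0.0980223 m.
Combined displacement = (0.012232² + 0.0980223²)^½ ≈ 0.0987826 m.
That is 0.0987826 m = 9.8783 cm.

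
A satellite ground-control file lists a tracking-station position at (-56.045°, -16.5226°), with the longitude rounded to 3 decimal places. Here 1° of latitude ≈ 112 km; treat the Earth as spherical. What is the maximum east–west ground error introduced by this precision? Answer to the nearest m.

31 m

Rounding to 3 decimal places leaves the longitude within ±0.0005° of the true value.
One degree of longitude at 56.045° is 112000 × cos 56.045° ≈ 112000 × 0.5585 = 62556.7 m.
East–west error: 0.0005° × 62556.7 m/° ≈ 31.2783 m.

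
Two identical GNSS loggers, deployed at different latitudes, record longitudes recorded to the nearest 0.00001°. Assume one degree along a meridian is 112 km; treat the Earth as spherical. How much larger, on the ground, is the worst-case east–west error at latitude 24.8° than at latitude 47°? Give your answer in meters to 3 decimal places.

0.126 meters

Rounding to 5 decimal places leaves the longitude within ±5e-06° of the true value.
At 24.8°: 5e-06° × 112000 × cos 24.8° = 5e-06 × 112000 × 0.9078 ≈ 0.50836 m.
Error at 47° = 5e-06° × 112000 × cos 47° ≈ 0.56 × 0.6820 = 0.38192 m.
So the lower-latitude error exceeds the higher by 0.50836 − 0.38192 = 0.12644 m.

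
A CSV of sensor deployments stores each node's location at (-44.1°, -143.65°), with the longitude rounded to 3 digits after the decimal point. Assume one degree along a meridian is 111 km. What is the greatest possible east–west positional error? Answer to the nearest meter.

40 meters

Rounding to 3 decimal places leaves the longitude within ±0.0005° of the true value.
Parallels shrink by cos φ, so at 44.1° a degree of longitude is 111000 × 0.7181 ≈ 79712 m.
Maximum E–W displacement: 0.0005 × 79712 = 39.856 m.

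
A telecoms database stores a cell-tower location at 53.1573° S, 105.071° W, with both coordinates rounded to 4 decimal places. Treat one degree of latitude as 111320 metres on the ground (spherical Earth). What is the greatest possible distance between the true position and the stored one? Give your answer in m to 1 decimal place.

Rounding to 4 decimal places leaves each coordinate within ±5e-05° of the true value.
Latitude error → 5e-05 × 111320 = 5.566 m along the meridian.
Longitude error → 5e-05 × 111320 × cos 53.1573° = 5e-05 × 111320 × 0.5996 ≈ 3.33749 m.
Worst case both components are at the extreme and orthogonal: √(5.566² + 3.33749²) ≈ 6.48993 m.

6.5 m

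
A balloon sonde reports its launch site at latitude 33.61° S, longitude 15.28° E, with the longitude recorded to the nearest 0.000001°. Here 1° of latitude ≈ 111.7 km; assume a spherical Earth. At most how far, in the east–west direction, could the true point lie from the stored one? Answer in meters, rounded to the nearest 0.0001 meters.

Rounding to 6 decimal places leaves the longitude within ±5e-07° of the true value.
One degree of longitude at 33.61° is 111700 × cos 33.61° ≈ 111700 × 0.8328 = 93026.5 m.
So at most 5e-07° × 93026.5 ≈ 0.0465133 m east–west.

0.0465 meters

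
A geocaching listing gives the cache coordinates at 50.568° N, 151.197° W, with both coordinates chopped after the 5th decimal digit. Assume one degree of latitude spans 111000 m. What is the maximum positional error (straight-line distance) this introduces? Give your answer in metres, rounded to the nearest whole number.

Truncating at 5 decimal places can drop up to a full unit in the last place, so each coordinate may be off by as much as 1e-05°.
N–S: 1e-05° × 111000 m/° = 1.11 m.
E–W at 50.568°: 1e-05° × 111000 × cos 50.568° = 1e-05 × 111000 × 0.6352 ≈ 0.70503 m.
Worst case both components are at the extreme and orthogonal: √(1.11² + 0.70503²) ≈ 1.31498 m.

1 metres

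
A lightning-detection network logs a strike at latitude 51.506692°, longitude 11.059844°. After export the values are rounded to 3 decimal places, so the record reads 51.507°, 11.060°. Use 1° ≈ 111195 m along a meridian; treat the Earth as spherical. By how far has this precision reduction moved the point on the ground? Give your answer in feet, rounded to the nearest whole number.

Δlat = 51.506692 − 51.507 = -0.000308°; Δlon = 11.059844 − 11.060 = -0.000156°.
North–south shift: -0.000308 × 111195 = -34.2481 m.
E–W at 51.507°: -0.000156° × 111195 × cos 51.507° = -0.000156 × 111195 × 0.6224 ≈ -10.7967 m.
Combined displacement = (34.2481² + 10.7967²)^½ ≈ 35.9096 m.
Converting: 35.9096 m × 3.2808 ft/m ≈ 117.81 ft.

118 feet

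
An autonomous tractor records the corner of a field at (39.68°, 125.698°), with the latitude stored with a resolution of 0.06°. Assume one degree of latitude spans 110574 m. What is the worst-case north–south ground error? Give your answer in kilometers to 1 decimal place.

3.3 kilometers

With a 0.06° grid the true value lies within half a step, ±0.06°/2 = ±0.03°, of the stored one.
North–south distance: 0.03° × 110574 m/° = 3317.22 m.
That is 3317.22 m = 3.3172 km.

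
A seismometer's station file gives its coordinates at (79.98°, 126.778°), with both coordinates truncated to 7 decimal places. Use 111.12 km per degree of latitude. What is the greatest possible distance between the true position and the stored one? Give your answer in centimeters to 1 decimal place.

Truncating at 7 decimal places can drop up to a full unit in the last place, so each coordinate may be off by as much as 1e-07°.
North–south component: 1e-07° × 111120 = 0.011112 m.
E–W at 79.98°: 1e-07° × 111120 × cos 79.98° = 1e-07 × 111120 × 0.1740 ≈ 0.0019334 m.
The two errors are perpendicular, so the maximum displacement is √(0.011112² + 0.0019334²) ≈ 0.0112789 m.
That is 0.0112789 m = 1.1279 cm.

1.1 centimeters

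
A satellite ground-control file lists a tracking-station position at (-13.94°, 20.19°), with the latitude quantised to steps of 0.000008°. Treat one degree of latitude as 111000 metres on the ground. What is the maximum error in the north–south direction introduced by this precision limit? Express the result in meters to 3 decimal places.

0.444 meters

With a 0.000008° grid the true value lies within half a step, ±0.000008°/2 = ±4e-06°, of the stored one.
So the N–S error is at most 4e-06 × 111000 = 0.444 m.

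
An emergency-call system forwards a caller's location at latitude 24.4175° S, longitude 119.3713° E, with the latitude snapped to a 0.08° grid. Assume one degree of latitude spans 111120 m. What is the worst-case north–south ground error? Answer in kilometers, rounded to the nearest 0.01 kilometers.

4.44 kilometers

With a 0.08° grid the true value lies within half a step, ±0.08°/2 = ±0.04°, of the stored one.
North–south distance: 0.04° × 111120 m/° = 4444.8 m.
That is 4444.8 m = 4.4448 km.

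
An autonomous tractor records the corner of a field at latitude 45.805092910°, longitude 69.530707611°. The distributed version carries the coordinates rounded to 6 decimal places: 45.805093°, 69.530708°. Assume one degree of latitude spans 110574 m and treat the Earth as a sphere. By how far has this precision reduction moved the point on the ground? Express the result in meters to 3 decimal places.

0.032 meters

The latitude changed by -0.000000090° and the longitude by -0.000000389°.
N–S: -0.000000090° × 110574 m/° = -0.00995166 m.
E–W at 45.8051°: -0.000000389° × 110574 × cos 45.8051° = -0.000000389 × 110574 × 0.6971 ≈ -0.0299846 m.
Distance: √(0.00995166² + 0.0299846²) ≈ 0.0315929 m.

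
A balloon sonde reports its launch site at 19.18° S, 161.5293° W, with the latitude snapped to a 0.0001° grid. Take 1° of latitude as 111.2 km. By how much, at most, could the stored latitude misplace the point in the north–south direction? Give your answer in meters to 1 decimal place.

With a 0.0001° grid the true value lies within half a step, ±0.0001°/2 = ±5e-05°, of the stored one.
Along the meridian that is 5e-05° × 111200 m/° = 5.56 m.

5.6 meters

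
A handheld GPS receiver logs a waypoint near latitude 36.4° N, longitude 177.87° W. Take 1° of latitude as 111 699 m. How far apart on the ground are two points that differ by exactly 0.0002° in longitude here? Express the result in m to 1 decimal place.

One degree of longitude here spans 111699 × cos 36.4° = 111699 × 0.8049 ≈ 89905.8 m; 0.0002° of that is 17.9812 m.

18.0 m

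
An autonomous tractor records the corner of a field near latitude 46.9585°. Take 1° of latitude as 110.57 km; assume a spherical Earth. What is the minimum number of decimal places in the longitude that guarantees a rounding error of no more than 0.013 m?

At 46.9585° one degree of longitude covers 110570 × cos 46.9585° ≈ 110570 × 0.6825 ≈ 75467.1 m.
Rounding to N decimal places gives at most 0.5 × 10⁻ᴺ degrees of error, i.e. 0.5 × 10⁻ᴺ × 75467.1 m.
Setting 37733.6 × 10⁻ᴺ ≤ 0.013 gives 10ᴺ ≥ 2.903e+06, i.e. N ≥ 6.46.
At 6 places the error can reach 0.0377 m, but 7 places keeps it to 0.00377 m.

7 decimal places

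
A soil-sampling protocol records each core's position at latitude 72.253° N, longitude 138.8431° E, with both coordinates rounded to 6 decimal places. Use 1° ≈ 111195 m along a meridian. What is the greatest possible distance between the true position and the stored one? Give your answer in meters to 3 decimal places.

Rounding to 6 decimal places leaves each coordinate within ±5e-07° of the true value.
Latitude error → 5e-07 × 111195 = 0.0555975 m along the meridian.
East–west component at 72.253°: 5e-07° × 111195 × cos 72.253° ≈ 5e-07 × 33893.8 ≈ 0.0169469 m.
Worst case both components are at the extreme and orthogonal: √(0.0555975² + 0.0169469²) ≈ 0.058123 m.

0.058 meters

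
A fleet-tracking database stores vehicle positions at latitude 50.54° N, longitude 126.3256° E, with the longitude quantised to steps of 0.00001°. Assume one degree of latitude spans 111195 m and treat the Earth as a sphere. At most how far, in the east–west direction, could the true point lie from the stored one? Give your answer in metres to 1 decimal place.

With a 0.00001° grid the true value lies within half a step, ±0.00001°/2 = ±5e-06°, of the stored one.
Parallels shrink by cos φ, so at 50.54° a degree of longitude is 111195 × 0.6355 ≈ 70668.8 m.
So at most 5e-06° × 70668.8 ≈ 0.353344 m east–west.

0.4 metres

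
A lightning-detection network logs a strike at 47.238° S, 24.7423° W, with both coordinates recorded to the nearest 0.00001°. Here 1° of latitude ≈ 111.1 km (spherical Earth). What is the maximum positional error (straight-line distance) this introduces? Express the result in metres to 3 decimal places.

Rounding to 5 decimal places leaves each coordinate within ±5e-06° of the true value.
N–S: 5e-06° × 111100 m/° = 0.5555 m.
Longitude error → 5e-06 × 111100 × cos 47.238° = 5e-06 × 111100 × 0.6790 ≈ 0.377159 m.
Worst case both components are at the extreme and orthogonal: √(0.5555² + 0.377159²) ≈ 0.671438 m.

0.671 metres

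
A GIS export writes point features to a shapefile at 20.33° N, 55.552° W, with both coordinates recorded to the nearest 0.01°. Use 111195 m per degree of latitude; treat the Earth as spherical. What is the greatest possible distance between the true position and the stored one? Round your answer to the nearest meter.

Rounding to 2 decimal places leaves each coordinate within ±0.005° of the true value.
N–S: 0.005° × 111195 m/° = 555.975 m.
E–W at 20.33°: 0.005° × 111195 × cos 20.33° = 0.005 × 111195 × 0.9377 ≈ 521.342 m.
Worst case both components are at the extreme and orthogonal: √(555.975² + 521.342²) ≈ 762.172 m.

762 meters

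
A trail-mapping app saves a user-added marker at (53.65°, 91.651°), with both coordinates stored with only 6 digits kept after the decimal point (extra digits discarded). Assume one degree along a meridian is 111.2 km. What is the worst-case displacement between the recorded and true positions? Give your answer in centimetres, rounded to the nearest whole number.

Truncating at 6 decimal places can drop up to a full unit in the last place, so each coordinate may be off by as much as 1e-06°.
North–south component: 1e-06° × 111200 = 0.1112 m.
East–west component at 53.65°: 1e-06° × 111200 × cos 53.65° ≈ 1e-06 × 65910 ≈ 0.06591 m.
Combining orthogonally: (0.1112² + 0.06591²)^½ ≈ 0.129266 m.
That is 0.129266 m = 12.927 cm.

13 centimetres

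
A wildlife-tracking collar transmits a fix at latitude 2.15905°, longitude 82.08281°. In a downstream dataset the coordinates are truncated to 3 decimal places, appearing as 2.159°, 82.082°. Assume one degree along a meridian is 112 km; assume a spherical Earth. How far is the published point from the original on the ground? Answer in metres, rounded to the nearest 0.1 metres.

Δlat = 2.15905 − 2.159 = +0.00005°; Δlon = 82.08281 − 82.082 = +0.00081°.
North–south shift: 0.00005 × 112000 = 5.6 m.
E–W at 2.159°: 0.00081° × 112000 × cos 2.159° = 0.00081 × 112000 × 0.9993 ≈ 90.6556 m.
Hypotenuse of the two orthogonal shifts: √(5.6² + 90.6556²) = 90.8284 m.

90.8 metres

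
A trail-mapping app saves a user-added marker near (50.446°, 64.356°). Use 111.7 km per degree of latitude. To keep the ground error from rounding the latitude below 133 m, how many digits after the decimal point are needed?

3 decimal places

One degree of latitude covers 111700 m.
With N decimal places the half-ulp bound is 0.5·10⁻ᴺ°, or 0.5·10⁻ᴺ × 111700 m on the ground.
Setting 55850 × 10⁻ᴺ ≤ 133 gives 10ᴺ ≥ 419.9, i.e. N ≥ 2.62.
N = 2 would give 558 m (too coarse); N = 3 gives 55.9 m ≤ 133 m.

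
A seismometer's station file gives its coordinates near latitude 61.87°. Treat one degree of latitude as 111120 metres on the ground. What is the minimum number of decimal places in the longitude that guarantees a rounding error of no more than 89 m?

3 decimal places

At 61.87° one degree of longitude covers 111120 × cos 61.87° ≈ 111120 × 0.4715 ≈ 52390.2 m.
N decimal places → at most half a unit in the last place, 0.5 × 10⁻ᴺ° = 52390.2/2 × 10⁻ᴺ m.
Setting 26195.1 × 10⁻ᴺ ≤ 89 gives 10ᴺ ≥ 294.3, i.e. N ≥ 2.47.
N = 2 would give 262 m (too coarse); N = 3 gives 26.2 m ≤ 89 m.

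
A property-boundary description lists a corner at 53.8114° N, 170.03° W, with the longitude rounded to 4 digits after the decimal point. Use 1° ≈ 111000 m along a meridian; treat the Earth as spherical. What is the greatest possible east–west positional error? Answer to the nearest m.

3 m

Rounding to 4 decimal places leaves the longitude within ±5e-05° of the true value.
At latitude 53.8114° a degree of longitude spans 111000 m × cos 53.8114° = 111000 × 0.5904 ≈ 65539.4 m.
Maximum E–W displacement: 5e-05 × 65539.4 = 3.27697 m.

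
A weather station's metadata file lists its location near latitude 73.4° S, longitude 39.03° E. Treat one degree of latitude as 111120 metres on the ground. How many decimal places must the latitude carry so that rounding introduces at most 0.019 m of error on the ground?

7 decimal places

One degree of latitude covers 111120 m.
Rounding to N decimal places gives at most 0.5 × 10⁻ᴺ degrees of error, i.e. 0.5 × 10⁻ᴺ × 111120 m.
Setting 55560 × 10⁻ᴺ ≤ 0.019 gives 10ᴺ ≥ 2.924e+06, i.e. N ≥ 6.47.
So 7 decimal places suffice (0.00556 m); 6 would allow up to 0.0556 m.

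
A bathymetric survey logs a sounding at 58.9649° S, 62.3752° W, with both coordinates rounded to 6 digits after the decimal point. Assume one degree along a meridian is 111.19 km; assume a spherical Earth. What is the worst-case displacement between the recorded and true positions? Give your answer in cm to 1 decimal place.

6.3 cm

Rounding to 6 decimal places leaves each coordinate within ±5e-07° of the true value.
North–south component: 5e-07° × 111190 = 0.055595 m.
E–W at 58.9649°: 5e-07° × 111190 × cos 58.9649° = 5e-07 × 111190 × 0.5156 ≈ 0.0286627 m.
The two errors are perpendicular, so the maximum displacement is √(0.055595² + 0.0286627²) ≈ 0.0625488 m.
That is 0.0625488 m = 6.2549 cm.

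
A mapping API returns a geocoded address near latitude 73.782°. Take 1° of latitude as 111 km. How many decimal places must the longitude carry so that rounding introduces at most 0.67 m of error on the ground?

5 decimal places

At 73.782° one degree of longitude covers 111000 × cos 73.782° ≈ 111000 × 0.2793 ≈ 31001.5 m.
N decimal places → at most half a unit in the last place, 0.5 × 10⁻ᴺ° = 31001.5/2 × 10⁻ᴺ m.
Setting 15500.7 × 10⁻ᴺ ≤ 0.67 gives 10ᴺ ≥ 2.314e+04, i.e. N ≥ 4.36.
N = 4 would give 1.55 m (too coarse); N = 5 gives 0.155 m ≤ 0.67 m.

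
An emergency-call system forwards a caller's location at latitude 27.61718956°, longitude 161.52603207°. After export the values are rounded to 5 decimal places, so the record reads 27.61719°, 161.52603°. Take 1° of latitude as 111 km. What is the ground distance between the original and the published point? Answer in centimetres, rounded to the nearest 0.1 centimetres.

20.9 centimetres

The latitude changed by -0.00000044° and the longitude by +0.00000207°.
North–south shift: -0.00000044 × 111000 = -0.04884 m.
East–west at this latitude: 0.00000207° × 111000 × cos 27.6172° ≈ 0.00000207 × 98353.2 = 0.203591 m.
Distance: √(0.04884² + 0.203591²) ≈ 0.209367 m.
That is 0.209367 m = 20.937 cm.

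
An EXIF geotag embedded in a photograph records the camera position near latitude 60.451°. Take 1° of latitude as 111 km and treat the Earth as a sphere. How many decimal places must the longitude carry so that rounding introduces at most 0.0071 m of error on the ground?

7

At 60.451° one degree of longitude covers 111000 × cos 60.451° ≈ 111000 × 0.4932 ≈ 54741.6 m.
Rounding to N decimal places gives at most 0.5 × 10⁻ᴺ degrees of error, i.e. 0.5 × 10⁻ᴺ × 54741.6 m.
Need 0.5 × 54741.6 × 10⁻ᴺ ≤ 0.0071 → 10⁻ᴺ ≤ 2.594e-07, so N ≥ 6.59.
So 7 decimal places suffice (0.00274 m); 6 would allow up to 0.0274 m.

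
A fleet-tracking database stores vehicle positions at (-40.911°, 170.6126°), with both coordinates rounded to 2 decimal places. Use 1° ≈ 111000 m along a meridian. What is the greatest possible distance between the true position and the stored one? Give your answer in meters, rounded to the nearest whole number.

696 meters

Rounding to 2 decimal places leaves each coordinate within ±0.005° of the true value.
North–south component: 0.005° × 111000 = 555 m.
E–W at 40.911°: 0.005° × 111000 × cos 40.911° = 0.005 × 111000 × 0.7557 ≈ 419.429 m.
The two errors are perpendicular, so the maximum displacement is √(555² + 419.429²) ≈ 695.662 m.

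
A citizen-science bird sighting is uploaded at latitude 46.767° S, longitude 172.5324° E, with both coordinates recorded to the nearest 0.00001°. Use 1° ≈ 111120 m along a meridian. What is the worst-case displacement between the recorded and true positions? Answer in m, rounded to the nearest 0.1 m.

Rounding to 5 decimal places leaves each coordinate within ±5e-06° of the true value.
North–south component: 5e-06° × 111120 = 0.5556 m.
E–W at 46.767°: 5e-06° × 111120 × cos 46.767° = 5e-06 × 111120 × 0.6850 ≈ 0.380568 m.
The two errors are perpendicular, so the maximum displacement is √(0.5556² + 0.380568²) ≈ 0.673441 m.

0.7 m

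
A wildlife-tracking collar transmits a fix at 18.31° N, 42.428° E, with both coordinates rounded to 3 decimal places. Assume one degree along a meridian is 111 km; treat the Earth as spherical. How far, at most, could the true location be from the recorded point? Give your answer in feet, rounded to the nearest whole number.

Rounding to 3 decimal places leaves each coordinate within ±0.0005° of the true value.
Latitude error → 0.0005 × 111000 = 55.5 m along the meridian.
Longitude error → 0.0005 × 111000 × cos 18.31° = 0.0005 × 111000 × 0.9494 ≈ 52.6901 m.
Worst case both components are at the extreme and orthogonal: √(55.5² + 52.6901²) ≈ 76.5277 m.
Converting: 76.5277 m × 3.2808 ft/m ≈ 251.08 ft.

251 feet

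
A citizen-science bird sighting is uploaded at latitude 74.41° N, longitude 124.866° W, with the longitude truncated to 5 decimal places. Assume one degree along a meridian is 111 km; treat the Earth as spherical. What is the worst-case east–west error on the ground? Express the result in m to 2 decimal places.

0.30 m

Truncating at 5 decimal places can drop up to a full unit in the last place, so the longitude may be off by as much as 1e-05°.
Parallels shrink by cos φ, so at 74.41° a degree of longitude is 111000 × 0.2688 ≈ 29831.4 m.
East–west error: 1e-05° × 29831.4 m/° ≈ 0.298314 m.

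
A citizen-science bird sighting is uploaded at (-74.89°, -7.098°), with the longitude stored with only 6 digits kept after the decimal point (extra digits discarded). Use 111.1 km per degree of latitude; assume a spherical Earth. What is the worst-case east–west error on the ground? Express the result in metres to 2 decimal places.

0.03 metres

Truncating at 6 decimal places can drop up to a full unit in the last place, so the longitude may be off by as much as 1e-06°.
Parallels shrink by cos φ, so at 74.89° a degree of longitude is 111100 × 0.2607 ≈ 28960.8 m.
So at most 1e-06° × 28960.8 ≈ 0.0289608 m east–west.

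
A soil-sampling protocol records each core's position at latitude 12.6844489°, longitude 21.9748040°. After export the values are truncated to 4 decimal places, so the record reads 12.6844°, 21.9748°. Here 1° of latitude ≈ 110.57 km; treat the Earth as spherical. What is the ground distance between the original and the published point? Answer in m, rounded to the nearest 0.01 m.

5.42 m

The latitude changed by +0.0000489° and the longitude by +0.0000040°.
N–S: 0.0000489° × 110570 m/° = 5.40687 m.
E–W at 12.6844°: 0.0000040° × 110570 × cos 12.6844° = 0.0000040 × 110570 × 0.9756 ≈ 0.431486 m.
Combined displacement = (5.40687² + 0.431486²)^½ ≈ 5.42406 m.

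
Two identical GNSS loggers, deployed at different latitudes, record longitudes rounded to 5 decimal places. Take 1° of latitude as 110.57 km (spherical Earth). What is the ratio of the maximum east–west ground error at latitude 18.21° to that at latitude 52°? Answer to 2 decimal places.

1.54

Rounding to 5 decimal places leaves the longitude within ±5e-06° of the true value.
Error at 18.21° = 5e-06° × 110570 × cos 18.21° ≈ 0.55285 × 0.9499 = 0.52516 m.
Error at 52° = 5e-06° × 110570 × cos 52° ≈ 0.55285 × 0.6157 = 0.34037 m.
The ratio reduces to cos 18.21° / cos 52° = 0.9499/0.6157 ≈ 1.5429.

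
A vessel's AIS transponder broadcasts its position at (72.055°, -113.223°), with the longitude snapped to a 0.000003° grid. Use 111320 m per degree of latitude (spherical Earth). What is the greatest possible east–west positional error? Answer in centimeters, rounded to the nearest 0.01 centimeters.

5.14 centimeters

With a 0.000003° grid the true value lies within half a step, ±0.000003°/2 = ±1.5e-06°, of the stored one.
One degree of longitude at 72.055° is 111320 × cos 72.055° ≈ 111320 × 0.3081 = 34298.1 m.
So at most 1.5e-06° × 34298.1 ≈ 0.0514472 m east–west.
That is 0.0514472 m = 5.1447 cm.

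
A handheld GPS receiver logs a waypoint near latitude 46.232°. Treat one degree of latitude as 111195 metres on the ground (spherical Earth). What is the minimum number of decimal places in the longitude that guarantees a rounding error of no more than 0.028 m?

At 46.232° one degree of longitude covers 111195 × cos 46.232° ≈ 111195 × 0.6917 ≈ 76918 m.
With N decimal places the half-ulp bound is 0.5·10⁻ᴺ°, or 0.5·10⁻ᴺ × 76918 m on the ground.
Setting 38459 × 10⁻ᴺ ≤ 0.028 gives 10ᴺ ≥ 1.374e+06, i.e. N ≥ 6.14.
So 7 decimal places suffice (0.00385 m); 6 would allow up to 0.0385 m.

7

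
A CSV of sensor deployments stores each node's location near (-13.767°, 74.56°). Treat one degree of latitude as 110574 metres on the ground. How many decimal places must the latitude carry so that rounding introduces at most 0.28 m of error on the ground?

One degree of latitude covers 110574 m.
Rounding to N decimal places gives at most 0.5 × 10⁻ᴺ degrees of error, i.e. 0.5 × 10⁻ᴺ × 110574 m.
Need 0.5 × 110574 × 10⁻ᴺ ≤ 0.28 → 10⁻ᴺ ≤ 5.064e-06, so N ≥ 5.30.
At 5 places the error can reach 0.553 m, but 6 places keeps it to 0.0553 m.

6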